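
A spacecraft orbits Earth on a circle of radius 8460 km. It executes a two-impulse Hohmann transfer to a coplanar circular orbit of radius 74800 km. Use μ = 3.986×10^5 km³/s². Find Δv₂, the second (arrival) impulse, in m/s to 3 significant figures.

Transfer-ellipse semi-major axis a_t = (r₁ + r₂)/2 = (8460 + 74800)/2 = 41630 km.
Circular speed at r = 74800 km: v_c = √(μ/r) = 2.3084 km/s.
Vis-viva on the transfer ellipse at r = 74800 km gives v_t = √[μ(2/r − 1/a_t)] = 1.0406 km/s.
Δv₂ = |v_t − v_c| = |1.0406 − 2.3084| = 1.268 km/s.

Δv₂ = 1270 m/s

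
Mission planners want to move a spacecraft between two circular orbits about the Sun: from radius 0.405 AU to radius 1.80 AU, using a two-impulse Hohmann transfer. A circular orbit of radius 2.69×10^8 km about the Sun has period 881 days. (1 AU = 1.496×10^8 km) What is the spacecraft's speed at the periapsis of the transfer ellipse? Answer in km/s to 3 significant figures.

v = 59.8 km/s

From Kepler's third law T² = 4π²r³/μ at r = 2.69×10^8 km, T = 881 days = 881 × 86400 s = 7.61184×10^7 s: μ = 4π²r³/T² = 1.32629×10^11 km³/s².
In km: r₁ = 0.405 × 1.496×10^8 = 6.0588×10^7 km; r₂ = 1.80 × 1.496×10^8 = 2.6928×10^8 km.
Semi-major axis of the transfer orbit: a_t = (6.0588×10^7 + 2.6928×10^8)/2 = 1.64934×10^8 km.
At periapsis, r = 6.0588×10^7 km.
From the vis-viva equation, v = √[μ(2/r − 1/a_t)] = 59.78 km/s.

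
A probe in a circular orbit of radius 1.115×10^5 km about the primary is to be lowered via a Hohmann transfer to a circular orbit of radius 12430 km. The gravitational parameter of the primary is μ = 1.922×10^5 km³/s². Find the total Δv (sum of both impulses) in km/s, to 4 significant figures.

Δv = 2.067 km/s

Semi-major axis of the transfer orbit: a_t = (1.115×10^5 + 12430)/2 = 61965 km.
Circular speed at r₁: v₁ = √(μ/r₁) = √(1.922×10^5/1.115×10^5) = 1.31292 km/s.
Transfer-orbit speed at r₁ (vis-viva): v_a = √[μ(2/r₁ − 1/a_t)] = 0.588033 km/s.
First burn Δv₁ = |v_a − v₁| = 0.72489 km/s.
At r₂, v₂ = √(μ/r₂) = 3.9323 km/s.
Transfer-orbit speed at r₂: v_p = √[μ(2/r₂ − 1/a_t)] = 5.2748 km/s.
Second burn Δv₂ = |v₂ − v_p| = 1.3425 km/s.
Δv = Δv₁ + Δv₂ = 0.72489 + 1.3425 = 2.067 km/s.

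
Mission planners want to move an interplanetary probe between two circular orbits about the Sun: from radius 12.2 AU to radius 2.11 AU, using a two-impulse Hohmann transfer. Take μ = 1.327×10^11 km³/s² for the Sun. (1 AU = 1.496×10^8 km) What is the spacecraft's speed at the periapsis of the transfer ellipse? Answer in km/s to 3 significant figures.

In km: r₁ = 12.2 × 1.496×10^8 = 1.82512×10^9 km; r₂ = 2.11 × 1.496×10^8 = 3.15656×10^8 km.
The Hohmann ellipse has a_t = (r₁ + r₂)/2 = 1.070388×10^9 km.
At periapsis, r = 3.15656×10^8 km.
Vis-viva: v = √[μ(2/r − 1/a_t)] = √[1.327×10^11 × (2/3.15656×10^8 − 1/1.070388×10^9)] = 26.77 km/s.

v = 26.8 km/s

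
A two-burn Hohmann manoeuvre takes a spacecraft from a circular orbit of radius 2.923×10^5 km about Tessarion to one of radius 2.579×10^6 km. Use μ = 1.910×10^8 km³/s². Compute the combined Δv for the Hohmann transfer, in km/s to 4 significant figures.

Δv = 13.42 km/s

Transfer-ellipse semi-major axis a_t = (r₁ + r₂)/2 = (2.923×10^5 + 2.579×10^6)/2 = 1.43565×10^6 km.
Circular speed at r₁: v₁ = √(μ/r₁) = √(1.910×10^8/2.923×10^5) = 25.562 km/s.
Transfer-orbit speed at r₁ (v² = μ(2/r − 1/a)): v_p = √[μ(2/r₁ − 1/a_t)] = 34.261 km/s.
First burn Δv₁ = |v_p − v₁| = 8.699 km/s.
At r₂, v₂ = √(μ/r₂) = 8.606 km/s.
Transfer-orbit speed at r₂: v_a = √[μ(2/r₂ − 1/a_t)] = 3.883 km/s.
Second burn Δv₂ = |v₂ − v_a| = 4.723 km/s.
Δv = Δv₁ + Δv₂ = 8.699 + 4.723 = 13.42 km/s.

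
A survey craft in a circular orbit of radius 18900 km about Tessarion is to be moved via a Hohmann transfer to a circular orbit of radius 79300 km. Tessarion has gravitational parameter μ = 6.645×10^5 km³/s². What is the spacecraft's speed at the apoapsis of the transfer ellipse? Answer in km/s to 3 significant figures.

Transfer-ellipse semi-major axis a_t = (r₁ + r₂)/2 = (18900 + 79300)/2 = 49100 km.
At apoapsis, r = 79300 km.
Applying v² = μ(2/r − 1/a_t): v = 1.796 km/s.

v = 1.80 km/s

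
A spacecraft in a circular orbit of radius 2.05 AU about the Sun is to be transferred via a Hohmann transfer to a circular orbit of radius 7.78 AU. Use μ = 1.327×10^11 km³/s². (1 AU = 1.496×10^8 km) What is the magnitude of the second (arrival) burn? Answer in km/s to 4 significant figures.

Δv₂ = 3.782 km/s

In km: r₁ = 2.05 × 1.496×10^8 = 3.0668×10^8 km; r₂ = 7.78 × 1.496×10^8 = 1.163888×10^9 km.
Transfer-ellipse semi-major axis a_t = (r₁ + r₂)/2 = (3.0668×10^8 + 1.163888×10^9)/2 = 7.35284×10^8 km.
On the circular orbit at r = 1.163888×10^9 km, v_c = √(μ/r) = 10.678 km/s.
Vis-viva on the transfer ellipse at r = 1.163888×10^9 km gives v_t = √[μ(2/r − 1/a_t)] = 6.8960 km/s.
Δv₂ = |v_t − v_c| = |6.8960 − 10.678| = 3.782 km/s.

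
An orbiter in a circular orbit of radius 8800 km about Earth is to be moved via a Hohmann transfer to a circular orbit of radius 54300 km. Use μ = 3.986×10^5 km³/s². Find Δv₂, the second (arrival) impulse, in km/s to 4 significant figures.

Δv₂ = 1.278 km/s

The Hohmann ellipse has a_t = (r₁ + r₂)/2 = 31550 km.
On the circular orbit at r = 54300 km, v_c = √(μ/r) = 2.709 km/s.
Vis-viva on the transfer ellipse at r = 54300 km gives v_t = √[μ(2/r − 1/a_t)] = 1.431 km/s.
Δv₂ = |v_t − v_c| = |1.431 − 2.709| = 1.278 km/s.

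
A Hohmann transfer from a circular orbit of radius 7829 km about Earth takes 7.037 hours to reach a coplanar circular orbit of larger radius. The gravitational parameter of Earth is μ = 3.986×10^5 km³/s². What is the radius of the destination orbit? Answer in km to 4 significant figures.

Transfer time t = 7.037 hours = 25333.2 s, and t = π√(a_t³/μ).
So a_t = (μ t²/π²)^(1/3) = (3.986×10^5 × (25333.2)² / π²)^(1/3) = 29594 km.
Since a_t = (r₁ + r₂)/2, r₂ = 2a_t − r₁ = 2×29594 − 7829 = 51359 km.

r₂ = 51360 km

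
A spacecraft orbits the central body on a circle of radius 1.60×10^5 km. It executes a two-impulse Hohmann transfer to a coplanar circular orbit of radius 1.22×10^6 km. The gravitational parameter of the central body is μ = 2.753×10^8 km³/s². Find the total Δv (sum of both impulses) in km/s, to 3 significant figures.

Δv = 21.5 km/s

Semi-major axis of the transfer orbit: a_t = (1.600×10^5 + 1.220×10^6)/2 = 6.900×10^5 km.
At r₁ the circular-orbit speed is v₁ = √(μ/r₁) = 41.4804 km/s.
On the transfer ellipse at r₁, vis-viva gives v_p = √[μ(2/r₁ − 1/a_t)] = 55.1567 km/s.
First burn Δv₁ = |v_p − v₁| = 13.676 km/s.
At r₂, v₂ = √(μ/r₂) = 15.02184 km/s.
Transfer-orbit speed at r₂: v_a = √[μ(2/r₂ − 1/a_t)] = 7.233669 km/s.
Second burn Δv₂ = |v₂ − v_a| = 7.7882 km/s.
Δv = Δv₁ + Δv₂ = 13.676 + 7.7882 = 21.46 km/s.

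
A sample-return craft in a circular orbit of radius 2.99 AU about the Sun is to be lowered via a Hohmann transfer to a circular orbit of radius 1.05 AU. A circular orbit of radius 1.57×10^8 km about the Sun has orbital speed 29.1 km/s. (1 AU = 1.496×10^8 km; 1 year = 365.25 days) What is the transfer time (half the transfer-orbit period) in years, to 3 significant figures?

t = 1.43 years

From the circular-orbit relation v² = μ/r at r = 1.57×10^8 km: μ = v²r = (29.1)² × 1.57×10^8 = 1.32949×10^11 km³/s².
In km: r₁ = 2.99 × 1.496×10^8 = 4.47304×10^8 km; r₂ = 1.05 × 1.496×10^8 = 1.5708×10^8 km.
The Hohmann ellipse has a_t = (r₁ + r₂)/2 = 3.02192×10^8 km.
Half the transfer-orbit period gives t = π√(a_t³/μ) = 4.526×10^7 s.
Converting: 4.526×10^7 s ÷ 3.15576×10^7 s/year (365.25 × 86400) = 1.43 years.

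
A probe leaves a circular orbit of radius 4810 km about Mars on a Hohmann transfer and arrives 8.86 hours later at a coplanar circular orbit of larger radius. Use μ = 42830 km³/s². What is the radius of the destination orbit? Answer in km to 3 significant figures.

Transfer time t = 8.86 hours = 31896 s, and t = π√(a_t³/μ).
So a_t = (μ t²/π²)^(1/3) = (42830 × (31896)² / π²)^(1/3) = 16405 km.
Since a_t = (r₁ + r₂)/2, r₂ = 2a_t − r₁ = 2×16405 − 4810 = 28000 km.

r₂ = 28000 km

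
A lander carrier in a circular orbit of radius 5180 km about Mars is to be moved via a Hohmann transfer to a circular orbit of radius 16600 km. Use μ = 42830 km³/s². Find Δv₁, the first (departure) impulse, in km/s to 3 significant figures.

Transfer-ellipse semi-major axis a_t = (r₁ + r₂)/2 = (5180 + 16600)/2 = 10890 km.
On the circular orbit at r = 5180 km, v_c = √(μ/r) = 2.8755 km/s.
Transfer-orbit speed at the same r (vis-viva, a = a_t): v_t = √[μ(2/r − 1/a_t)] = 3.5502 km/s.
Δv₁ = |v_t − v_c| = |3.5502 − 2.8755| = 0.6747 km/s.

Δv₁ = 0.675 km/s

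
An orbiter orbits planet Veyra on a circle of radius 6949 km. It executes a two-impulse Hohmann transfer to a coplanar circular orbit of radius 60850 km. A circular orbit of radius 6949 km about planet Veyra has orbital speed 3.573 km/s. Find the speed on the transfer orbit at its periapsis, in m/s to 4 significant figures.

From the circular-orbit relation v² = μ/r at r = 6949 km: μ = v²r = (3.573)² × 6949 = 88713.2 km³/s².
The Hohmann ellipse has a_t = (r₁ + r₂)/2 = 33899.5 km.
At periapsis, r = 6949 km.
From the vis-viva equation, v = √[μ(2/r − 1/a_t)] = 4.787 km/s.

v = 4787 m/s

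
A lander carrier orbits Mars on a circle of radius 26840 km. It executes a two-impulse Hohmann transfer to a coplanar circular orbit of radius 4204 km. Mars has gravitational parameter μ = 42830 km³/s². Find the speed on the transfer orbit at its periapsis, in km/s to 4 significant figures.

v = 4.197 km/s

Transfer-ellipse semi-major axis a_t = (r₁ + r₂)/2 = (26840 + 4204)/2 = 15522 km.
The periapsis of the transfer ellipse is at r = 4204 km.
Vis-viva: v = √[μ(2/r − 1/a_t)] = √[42830 × (2/4204 − 1/15522)] = 4.197 km/s.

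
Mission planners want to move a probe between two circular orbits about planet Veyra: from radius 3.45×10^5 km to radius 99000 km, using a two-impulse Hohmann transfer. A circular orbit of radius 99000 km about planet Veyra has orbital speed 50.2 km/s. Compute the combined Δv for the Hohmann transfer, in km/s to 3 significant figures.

Δv = 21.3 km/s

From the circular-orbit relation v² = μ/r at r = 99000 km: μ = v²r = (50.2)² × 99000 = 2.49484×10^8 km³/s².
Semi-major axis of the transfer orbit: a_t = (3.450×10^5 + 99000)/2 = 2.220×10^5 km.
At r₁ the circular-orbit speed is v₁ = √(μ/r₁) = 26.89130 km/s.
Transfer-orbit speed at r₁ (v² = μ(2/r − 1/a)): v_a = √[μ(2/r₁ − 1/a_t)] = 17.95779 km/s.
First burn Δv₁ = |v_a − v₁| = 8.934 km/s.
At r₂, v₂ = √(μ/r₂) = 50.20 km/s.
Transfer-orbit speed at r₂: v_p = √[μ(2/r₂ − 1/a_t)] = 62.58 km/s.
Second burn Δv₂ = |v₂ − v_p| = 12.38 km/s.
Total Δv = Δv₁ + Δv₂ = 21.31 km/s.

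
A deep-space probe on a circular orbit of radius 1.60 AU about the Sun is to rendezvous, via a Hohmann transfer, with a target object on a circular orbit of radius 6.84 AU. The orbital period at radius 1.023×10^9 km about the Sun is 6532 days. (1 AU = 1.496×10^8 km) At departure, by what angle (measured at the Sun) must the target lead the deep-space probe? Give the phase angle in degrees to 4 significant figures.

φ = 92.77°

From Kepler's third law T² = 4π²r³/μ at r = 1.023×10^9 km, T = 6532 days = 6532 × 86400 s = 5.643648×10^8 s: μ = 4π²r³/T² = 1.32699×10^11 km³/s².
In km: r₁ = 1.60 × 1.496×10^8 = 2.3936×10^8 km; r₂ = 6.84 × 1.496×10^8 = 1.023264×10^9 km.
Transfer-ellipse semi-major axis a_t = (r₁ + r₂)/2 = (2.3936×10^8 + 1.023264×10^9)/2 = 6.31312×10^8 km.
The half-period of the transfer ellipse is t = π√(a_t³/μ) = 1.3680×10^8 s.
Target angular speed ω₂ = √(μ/r₂³) = 1.1129×10^-8 rad/s.
Angle swept by the target during transfer: ω₂·t = 1.5224 rad = 87.23°.
Arrival is 180° from departure on the ellipse, so φ = 180° − 87.23° = 92.77°.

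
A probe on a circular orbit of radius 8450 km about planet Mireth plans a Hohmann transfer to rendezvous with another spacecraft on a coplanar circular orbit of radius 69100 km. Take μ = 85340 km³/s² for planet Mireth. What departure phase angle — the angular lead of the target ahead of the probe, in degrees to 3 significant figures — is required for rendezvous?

φ = 104°

Semi-major axis of the transfer orbit: a_t = (8450 + 69100)/2 = 38775 km.
Transfer time t = π√(a_t³/μ) = 82111 s.
The target's mean motion on its circular orbit is ω₂ = √(μ/r₂³) = 1.6083×10^-5 rad/s.
Angle swept by the target during transfer: ω₂·t = 1.3206 rad = 75.66°.
Arrival is 180° from departure on the ellipse, so φ = 180° − 75.66° = 104°.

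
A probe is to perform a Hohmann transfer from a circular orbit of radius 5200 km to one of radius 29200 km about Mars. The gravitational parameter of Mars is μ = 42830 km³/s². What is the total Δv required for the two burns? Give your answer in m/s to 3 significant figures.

The Hohmann ellipse has a_t = (r₁ + r₂)/2 = 17200 km.
At r₁ the circular-orbit speed is v₁ = √(μ/r₁) = 2.86994 km/s.
Transfer-orbit speed at r₁ (v² = μ(2/r − 1/a)): v_p = √[μ(2/r₁ − 1/a_t)] = 3.73938 km/s.
First burn Δv₁ = |v_p − v₁| = 0.8694 km/s.
Circular speed at r₂: v₂ = √(μ/r₂) = 1.2111 km/s.
Transfer-orbit speed at r₂: v_a = √[μ(2/r₂ − 1/a_t)] = 0.66592 km/s.
Second burn Δv₂ = |v₂ − v_a| = 0.5452 km/s.
Δv = Δv₁ + Δv₂ = 0.8694 + 0.5452 = 1.415 km/s.

Δv = 1410 m/s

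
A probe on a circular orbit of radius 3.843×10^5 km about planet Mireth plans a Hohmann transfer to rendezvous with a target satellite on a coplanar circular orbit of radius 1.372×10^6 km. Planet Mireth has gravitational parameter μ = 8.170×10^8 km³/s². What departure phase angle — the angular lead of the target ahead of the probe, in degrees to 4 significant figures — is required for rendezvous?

Semi-major axis of the transfer orbit: a_t = (3.843×10^5 + 1.372×10^6)/2 = 8.7815×10^5 km.
The half-period of the transfer ellipse is t = π√(a_t³/μ) = 90447 s.
Target angular speed ω₂ = √(μ/r₂³) = 1.7786×10^-5 rad/s.
Angle swept by the target during transfer: ω₂·t = 1.6087 rad = 92.17°.
Arrival is 180° from departure on the ellipse, so φ = 180° − 92.17° = 87.83°.

φ = 87.83°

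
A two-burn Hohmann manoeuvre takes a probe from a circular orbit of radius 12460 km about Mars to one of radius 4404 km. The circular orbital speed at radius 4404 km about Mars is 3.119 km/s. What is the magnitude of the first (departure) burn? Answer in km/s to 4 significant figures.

From the circular-orbit relation v² = μ/r at r = 4404 km: μ = v²r = (3.119)² × 4404 = 42842.8 km³/s².
Semi-major axis of the transfer orbit: a_t = (12460 + 4404)/2 = 8432 km.
On the circular orbit at r = 12460 km, v_c = √(μ/r) = 1.8543 km/s.
Transfer-orbit speed at the same r (vis-viva, a = a_t): v_t = √[μ(2/r − 1/a_t)] = 1.3401 km/s.
Δv₁ = |v_t − v_c| = |1.3401 − 1.8543| = 0.5142 km/s.

Δv₁ = 0.5142 km/s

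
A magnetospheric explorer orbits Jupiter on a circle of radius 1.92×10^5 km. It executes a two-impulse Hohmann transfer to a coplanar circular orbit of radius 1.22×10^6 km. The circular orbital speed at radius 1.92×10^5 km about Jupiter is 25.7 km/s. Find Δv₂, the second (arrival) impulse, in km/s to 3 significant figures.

Δv₂ = 4.88 km/s

From the circular-orbit relation v² = μ/r at r = 1.92×10^5 km: μ = v²r = (25.7)² × 1.92×10^5 = 1.26814×10^8 km³/s².
Transfer-ellipse semi-major axis a_t = (r₁ + r₂)/2 = (1.920×10^5 + 1.220×10^6)/2 = 7.060×10^5 km.
On the circular orbit at r = 1.220×10^6 km, v_c = √(μ/r) = 10.1954 km/s.
Transfer-orbit speed at the same r (vis-viva, a = a_t): v_t = √[μ(2/r − 1/a_t)] = 5.31682 km/s.
Δv₂ = |v_t − v_c| = |5.31682 − 10.1954| = 4.879 km/s.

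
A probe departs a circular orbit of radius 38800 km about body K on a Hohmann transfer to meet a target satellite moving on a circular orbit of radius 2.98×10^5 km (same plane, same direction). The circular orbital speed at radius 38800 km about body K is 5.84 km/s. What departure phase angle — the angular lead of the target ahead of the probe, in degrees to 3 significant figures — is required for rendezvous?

φ = 104°

From the circular-orbit relation v² = μ/r at r = 38800 km: μ = v²r = (5.84)² × 38800 = 1.32330×10^6 km³/s².
The Hohmann ellipse has a_t = (r₁ + r₂)/2 = 1.684×10^5 km.
The half-period of the transfer ellipse is t = π√(a_t³/μ) = 1.88727×10^5 s.
The target's mean motion on its circular orbit is ω₂ = √(μ/r₂³) = 7.07138×10^-6 rad/s.
Angle swept by the target during transfer: ω₂·t = 1.33456 rad = 76.46°.
Arrival is 180° from departure on the ellipse, so φ = 180° − 76.46° = 104°.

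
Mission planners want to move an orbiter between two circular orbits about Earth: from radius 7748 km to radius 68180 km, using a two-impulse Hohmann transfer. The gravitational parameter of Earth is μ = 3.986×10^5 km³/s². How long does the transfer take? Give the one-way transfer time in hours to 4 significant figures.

Transfer-ellipse semi-major axis a_t = (r₁ + r₂)/2 = (7748 + 68180)/2 = 37964 km.
Half the transfer-orbit period gives t = π√(a_t³/μ) = 36808 s.
Converting: 36808 s ÷ 3600 s/hour = 10.22 hours.

t = 10.22 hours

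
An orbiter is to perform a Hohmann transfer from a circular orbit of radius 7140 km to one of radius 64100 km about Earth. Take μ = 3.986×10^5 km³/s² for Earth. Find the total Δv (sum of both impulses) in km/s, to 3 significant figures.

Δv = 3.93 km/s

The Hohmann ellipse has a_t = (r₁ + r₂)/2 = 35620 km.
At r₁ the circular-orbit speed is v₁ = √(μ/r₁) = 7.47170 km/s.
Transfer-orbit speed at r₁ (vis-viva equation): v_p = √[μ(2/r₁ − 1/a_t)] = 10.0231 km/s.
First burn Δv₁ = |v_p − v₁| = 2.5514 km/s.
Circular speed at r₂: v₂ = √(μ/r₂) = 2.4937 km/s.
Transfer-orbit speed at r₂: v_a = √[μ(2/r₂ − 1/a_t)] = 1.1165 km/s.
Second burn Δv₂ = |v₂ − v_a| = 1.3772 km/s.
Δv = Δv₁ + Δv₂ = 2.5514 + 1.3772 = 3.929 km/s.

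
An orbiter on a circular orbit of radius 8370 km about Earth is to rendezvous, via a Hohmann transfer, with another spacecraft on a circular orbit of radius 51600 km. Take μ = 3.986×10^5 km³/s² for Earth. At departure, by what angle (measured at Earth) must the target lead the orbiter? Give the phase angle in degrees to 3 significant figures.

φ = 100°

Semi-major axis of the transfer orbit: a_t = (8370 + 51600)/2 = 29985 km.
Transfer time t = π√(a_t³/μ) = 25840 s.
The target's mean motion on its circular orbit is ω₂ = √(μ/r₂³) = 5.386×10^-5 rad/s.
Angle swept by the target during transfer: ω₂·t = 1.3917 rad = 79.74°.
The orbiter traverses 180° on the transfer ellipse, so the target must lead by 180° − 79.74° = 100°.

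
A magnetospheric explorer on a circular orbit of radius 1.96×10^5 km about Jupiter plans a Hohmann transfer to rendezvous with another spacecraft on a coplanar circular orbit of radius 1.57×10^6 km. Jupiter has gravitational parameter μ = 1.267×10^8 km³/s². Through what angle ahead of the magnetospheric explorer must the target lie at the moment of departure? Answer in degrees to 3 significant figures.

φ = 104°

The Hohmann ellipse has a_t = (r₁ + r₂)/2 = 8.830×10^5 km.
Transfer time t = π√(a_t³/μ) = 2.316×10^5 s.
Target angular speed ω₂ = √(μ/r₂³) = 5.722×10^-6 rad/s.
Angle swept by the target during transfer: ω₂·t = 1.325 rad = 75.92°.
The magnetospheric explorer traverses 180° on the transfer ellipse, so the target must lead by 180° − 75.92° = 104°.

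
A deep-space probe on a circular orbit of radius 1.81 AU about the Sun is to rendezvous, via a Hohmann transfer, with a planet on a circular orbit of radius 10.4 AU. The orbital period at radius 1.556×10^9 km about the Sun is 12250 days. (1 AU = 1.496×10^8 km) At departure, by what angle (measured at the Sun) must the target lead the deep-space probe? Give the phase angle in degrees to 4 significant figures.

φ = 99.04°

From Kepler's third law T² = 4π²r³/μ at r = 1.556×10^9 km, T = 12250 days = 12250 × 86400 s = 1.0584×10^9 s: μ = 4π²r³/T² = 1.32767×10^11 km³/s².
In km: r₁ = 1.81 × 1.496×10^8 = 2.70776×10^8 km; r₂ = 10.4 × 1.496×10^8 = 1.55584×10^9 km.
The Hohmann ellipse has a_t = (r₁ + r₂)/2 = 9.13308×10^8 km.
The half-period of the transfer ellipse is t = π√(a_t³/μ) = 2.380×10^8 s.
The target's mean motion on its circular orbit is ω₂ = √(μ/r₂³) = 5.937×10^-9 rad/s.
Angle swept by the target during transfer: ω₂·t = 1.413 rad = 80.96°.
The deep-space probe traverses 180° on the transfer ellipse, so the target must lead by 180° − 80.96° = 99.04°.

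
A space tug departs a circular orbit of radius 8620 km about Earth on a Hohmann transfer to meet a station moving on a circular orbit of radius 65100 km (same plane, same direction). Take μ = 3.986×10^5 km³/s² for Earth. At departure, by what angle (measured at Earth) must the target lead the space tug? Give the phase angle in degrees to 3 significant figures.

The Hohmann ellipse has a_t = (r₁ + r₂)/2 = 36860 km.
Transfer time t = π√(a_t³/μ) = 35214 s.
Target angular speed ω₂ = √(μ/r₂³) = 3.8010×10^-5 rad/s.
Angle swept by the target during transfer: ω₂·t = 1.3385 rad = 76.69°.
The space tug traverses 180° on the transfer ellipse, so the target must lead by 180° − 76.69° = 103°.

φ = 103°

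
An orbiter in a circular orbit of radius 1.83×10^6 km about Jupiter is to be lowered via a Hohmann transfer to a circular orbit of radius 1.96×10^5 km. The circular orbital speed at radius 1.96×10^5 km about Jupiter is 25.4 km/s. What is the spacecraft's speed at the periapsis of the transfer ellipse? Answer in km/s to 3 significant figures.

v = 34.1 km/s

From the circular-orbit relation v² = μ/r at r = 1.96×10^5 km: μ = v²r = (25.4)² × 1.96×10^5 = 1.26451×10^8 km³/s².
The Hohmann ellipse has a_t = (r₁ + r₂)/2 = 1.013×10^6 km.
At periapsis, r = 1.960×10^5 km.
From the vis-viva equation, v = √[μ(2/r − 1/a_t)] = 34.14 km/s.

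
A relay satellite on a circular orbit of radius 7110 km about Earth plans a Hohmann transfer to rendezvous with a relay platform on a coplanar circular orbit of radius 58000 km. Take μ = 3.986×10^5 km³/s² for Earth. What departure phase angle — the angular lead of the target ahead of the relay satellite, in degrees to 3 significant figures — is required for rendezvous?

Transfer-ellipse semi-major axis a_t = (r₁ + r₂)/2 = (7110 + 58000)/2 = 32555 km.
Transfer time t = π√(a_t³/μ) = 29230 s.
The target's mean motion on its circular orbit is ω₂ = √(μ/r₂³) = 4.520×10^-5 rad/s.
Angle swept by the target during transfer: ω₂·t = 1.321 rad = 75.69°.
The relay satellite traverses 180° on the transfer ellipse, so the target must lead by 180° − 75.69° = 104°.

φ = 104°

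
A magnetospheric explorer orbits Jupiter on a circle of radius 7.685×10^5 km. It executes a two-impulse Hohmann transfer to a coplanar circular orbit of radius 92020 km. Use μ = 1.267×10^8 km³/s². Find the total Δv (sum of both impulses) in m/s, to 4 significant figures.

Transfer-ellipse semi-major axis a_t = (r₁ + r₂)/2 = (7.685×10^5 + 92020)/2 = 4.3026×10^5 km.
At r₁ the circular-orbit speed is v₁ = √(μ/r₁) = 12.84 km/s.
On the transfer ellipse at r₁, vis-viva equation gives v_a = √[μ(2/r₁ − 1/a_t)] = 5.938 km/s.
First burn Δv₁ = |v_a − v₁| = 6.9020 km/s.
At r₂, v₂ = √(μ/r₂) = 37.106 km/s.
Transfer-orbit speed at r₂: v_p = √[μ(2/r₂ − 1/a_t)] = 49.591 km/s.
Second burn Δv₂ = |v₂ − v_p| = 12.485 km/s.
Δv = Δv₁ + Δv₂ = 6.9020 + 12.485 = 19.39 km/s.

Δv = 19390 m/s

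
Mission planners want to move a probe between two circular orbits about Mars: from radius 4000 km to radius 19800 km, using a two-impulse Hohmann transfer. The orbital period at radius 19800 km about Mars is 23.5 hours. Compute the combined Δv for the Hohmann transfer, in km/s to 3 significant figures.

Δv = 1.57 km/s

From Kepler's third law T² = 4π²r³/μ at r = 19800 km, T = 23.5 hours = 23.5 × 3600 s = 84600 s: μ = 4π²r³/T² = 42816.8 km³/s².
Semi-major axis of the transfer orbit: a_t = (4000 + 19800)/2 = 11900 km.
Circular speed at r₁: v₁ = √(μ/r₁) = √(42816.8/4000) = 3.2717 km/s.
Transfer-orbit speed at r₁ (v² = μ(2/r − 1/a)): v_p = √[μ(2/r₁ − 1/a_t)] = 4.2202 km/s.
First burn Δv₁ = |v_p − v₁| = 0.94850 km/s.
At r₂, v₂ = √(μ/r₂) = 1.47053 km/s.
Transfer-orbit speed at r₂: v_a = √[μ(2/r₂ − 1/a_t)] = 0.852572 km/s.
Second burn Δv₂ = |v₂ − v_a| = 0.61796 km/s.
Total Δv = Δv₁ + Δv₂ = 1.566 km/s.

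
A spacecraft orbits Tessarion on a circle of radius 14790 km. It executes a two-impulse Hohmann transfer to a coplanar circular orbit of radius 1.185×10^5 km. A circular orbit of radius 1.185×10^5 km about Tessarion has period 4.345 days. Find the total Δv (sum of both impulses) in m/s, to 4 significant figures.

Δv = 2921 m/s

From Kepler's third law T² = 4π²r³/μ at r = 1.185×10^5 km, T = 4.345 days = 4.345 × 86400 s = 3.75408×10^5 s: μ = 4π²r³/T² = 4.66131×10^5 km³/s².
Transfer-ellipse semi-major axis a_t = (r₁ + r₂)/2 = (14790 + 1.185×10^5)/2 = 66645 km.
At r₁ the circular-orbit speed is v₁ = √(μ/r₁) = 5.614 km/s.
On the transfer ellipse at r₁, vis-viva equation gives v_p = √[μ(2/r₁ − 1/a_t)] = 7.486 km/s.
First burn Δv₁ = |v_p − v₁| = 1.872 km/s.
Circular speed at r₂: v₂ = √(μ/r₂) = 1.983 km/s.
Transfer-orbit speed at r₂: v_a = √[μ(2/r₂ − 1/a_t)] = 0.9343 km/s.
Second burn Δv₂ = |v₂ − v_a| = 1.049 km/s.
Total Δv = Δv₁ + Δv₂ = 2.921 km/s.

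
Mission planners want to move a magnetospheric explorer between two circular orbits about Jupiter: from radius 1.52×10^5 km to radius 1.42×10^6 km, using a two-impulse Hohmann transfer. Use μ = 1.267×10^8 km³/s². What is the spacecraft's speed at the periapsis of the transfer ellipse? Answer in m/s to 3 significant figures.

v = 38800 m/s

Transfer-ellipse semi-major axis a_t = (r₁ + r₂)/2 = (1.520×10^5 + 1.420×10^6)/2 = 7.860×10^5 km.
At periapsis, r = 1.520×10^5 km.
From the vis-viva equation, v = √[μ(2/r − 1/a_t)] = 38.81 km/s.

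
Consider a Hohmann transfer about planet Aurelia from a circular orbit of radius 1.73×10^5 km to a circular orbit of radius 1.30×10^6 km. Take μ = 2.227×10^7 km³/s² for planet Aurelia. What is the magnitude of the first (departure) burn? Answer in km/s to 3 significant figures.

Δv₁ = 3.73 km/s

Transfer-ellipse semi-major axis a_t = (r₁ + r₂)/2 = (1.730×10^5 + 1.300×10^6)/2 = 7.365×10^5 km.
Circular speed at r = 1.730×10^5 km: v_c = √(μ/r) = 11.346 km/s.
Vis-viva on the transfer ellipse at r = 1.730×10^5 km gives v_t = √[μ(2/r − 1/a_t)] = 15.074 km/s.
Δv₁ = |v_t − v_c| = |15.074 − 11.346| = 3.728 km/s.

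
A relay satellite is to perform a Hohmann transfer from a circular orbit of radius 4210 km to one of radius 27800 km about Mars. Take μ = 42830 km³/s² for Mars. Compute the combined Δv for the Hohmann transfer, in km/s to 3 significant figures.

Δv = 1.62 km/s

The Hohmann ellipse has a_t = (r₁ + r₂)/2 = 16005 km.
Circular speed at r₁: v₁ = √(μ/r₁) = √(42830/4210) = 3.190 km/s.
On the transfer ellipse at r₁, vis-viva gives v_p = √[μ(2/r₁ − 1/a_t)] = 4.204 km/s.
First burn Δv₁ = |v_p − v₁| = 1.014 km/s.
Circular speed at r₂: v₂ = √(μ/r₂) = 1.2412 km/s.
Transfer-orbit speed at r₂: v_a = √[μ(2/r₂ − 1/a_t)] = 0.63660 km/s.
Second burn Δv₂ = |v₂ − v_a| = 0.6046 km/s.
Total Δv = Δv₁ + Δv₂ = 1.619 km/s.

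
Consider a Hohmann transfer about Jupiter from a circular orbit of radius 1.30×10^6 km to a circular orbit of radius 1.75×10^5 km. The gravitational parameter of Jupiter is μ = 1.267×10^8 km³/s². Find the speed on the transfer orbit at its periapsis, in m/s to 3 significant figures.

Semi-major axis of the transfer orbit: a_t = (1.300×10^6 + 1.750×10^5)/2 = 7.375×10^5 km.
The periapsis of the transfer ellipse is at r = 1.750×10^5 km.
Applying v² = μ(2/r − 1/a_t): v = 35.72 km/s.

v = 35700 m/s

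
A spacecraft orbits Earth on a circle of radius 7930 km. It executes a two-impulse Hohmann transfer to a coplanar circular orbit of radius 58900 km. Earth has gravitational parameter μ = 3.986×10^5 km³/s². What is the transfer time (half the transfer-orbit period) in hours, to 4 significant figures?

Transfer-ellipse semi-major axis a_t = (r₁ + r₂)/2 = (7930 + 58900)/2 = 33415 km.
By Kepler's third law the transfer-orbit period is T = 2π√(a_t³/μ), so t = T/2 = 30394 s.
Converting: 30394 s ÷ 3600 s/hour = 8.443 hours.

t = 8.443 hours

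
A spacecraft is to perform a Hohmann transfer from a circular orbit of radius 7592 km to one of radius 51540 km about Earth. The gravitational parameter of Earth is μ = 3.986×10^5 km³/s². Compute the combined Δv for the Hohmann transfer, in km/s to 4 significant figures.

Transfer-ellipse semi-major axis a_t = (r₁ + r₂)/2 = (7592 + 51540)/2 = 29566 km.
Circular speed at r₁: v₁ = √(μ/r₁) = √(3.986×10^5/7592) = 7.246 km/s.
On the transfer ellipse at r₁, vis-viva gives v_p = √[μ(2/r₁ − 1/a_t)] = 9.567 km/s.
First burn Δv₁ = |v_p − v₁| = 2.321 km/s.
Circular speed at r₂: v₂ = √(μ/r₂) = 2.781 km/s.
Transfer-orbit speed at r₂: v_a = √[μ(2/r₂ − 1/a_t)] = 1.409 km/s.
Second burn Δv₂ = |v₂ − v_a| = 1.372 km/s.
Δv = Δv₁ + Δv₂ = 2.321 + 1.372 = 3.693 km/s.

Δv = 3.693 km/s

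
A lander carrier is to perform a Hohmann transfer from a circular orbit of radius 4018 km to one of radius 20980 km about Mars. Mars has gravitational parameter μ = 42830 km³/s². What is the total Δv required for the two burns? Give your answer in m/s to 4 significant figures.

Transfer-ellipse semi-major axis a_t = (r₁ + r₂)/2 = (4018 + 20980)/2 = 12499 km.
At r₁ the circular-orbit speed is v₁ = √(μ/r₁) = 3.265 km/s.
On the transfer ellipse at r₁, vis-viva equation gives v_p = √[μ(2/r₁ − 1/a_t)] = 4.230 km/s.
First burn Δv₁ = |v_p − v₁| = 0.9650 km/s.
At r₂, v₂ = √(μ/r₂) = 1.4288 km/s.
Transfer-orbit speed at r₂: v_a = √[μ(2/r₂ − 1/a_t)] = 0.81010 km/s.
Second burn Δv₂ = |v₂ − v_a| = 0.6187 km/s.
Δv = Δv₁ + Δv₂ = 0.9650 + 0.6187 = 1.584 km/s.

Δv = 1584 m/s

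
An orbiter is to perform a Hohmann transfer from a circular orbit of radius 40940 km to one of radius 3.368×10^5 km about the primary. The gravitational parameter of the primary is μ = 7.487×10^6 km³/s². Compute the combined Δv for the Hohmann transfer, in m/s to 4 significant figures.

Δv = 7055 m/s

Semi-major axis of the transfer orbit: a_t = (40940 + 3.368×10^5)/2 = 1.8887×10^5 km.
At r₁ the circular-orbit speed is v₁ = √(μ/r₁) = 13.5232 km/s.
On the transfer ellipse at r₁, vis-viva equation gives v_p = √[μ(2/r₁ − 1/a_t)] = 18.0586 km/s.
First burn Δv₁ = |v_p − v₁| = 4.535 km/s.
Circular speed at r₂: v₂ = √(μ/r₂) = 4.715 km/s.
Transfer-orbit speed at r₂: v_a = √[μ(2/r₂ − 1/a_t)] = 2.195 km/s.
Second burn Δv₂ = |v₂ − v_a| = 2.520 km/s.
Δv = Δv₁ + Δv₂ = 4.535 + 2.520 = 7.055 km/s.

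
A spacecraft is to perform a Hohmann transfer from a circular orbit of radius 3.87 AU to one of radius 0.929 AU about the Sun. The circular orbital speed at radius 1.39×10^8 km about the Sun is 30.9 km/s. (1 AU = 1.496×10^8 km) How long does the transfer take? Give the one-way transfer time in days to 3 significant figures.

From the circular-orbit relation v² = μ/r at r = 1.39×10^8 km: μ = v²r = (30.9)² × 1.39×10^8 = 1.32719×10^11 km³/s².
In km: r₁ = 3.87 × 1.496×10^8 = 5.78952×10^8 km; r₂ = 0.929 × 1.496×10^8 = 1.389784×10^8 km.
Semi-major axis of the transfer orbit: a_t = (5.78952×10^8 + 1.389784×10^8)/2 = 3.589652×10^8 km.
By Kepler's third law the transfer-orbit period is T = 2π√(a_t³/μ), so t = T/2 = 5.865×10^7 s.
Converting: 5.865×10^7 s ÷ 86400 s/day = 679 days.

t = 679 days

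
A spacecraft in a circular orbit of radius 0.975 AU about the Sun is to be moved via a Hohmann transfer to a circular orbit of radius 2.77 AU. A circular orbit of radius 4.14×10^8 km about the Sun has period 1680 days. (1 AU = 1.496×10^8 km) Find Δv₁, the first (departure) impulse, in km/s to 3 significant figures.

From Kepler's third law T² = 4π²r³/μ at r = 4.14×10^8 km, T = 1680 days = 1680 × 86400 s = 1.45152×10^8 s: μ = 4π²r³/T² = 1.32958×10^11 km³/s².
In km: r₁ = 0.975 × 1.496×10^8 = 1.4586×10^8 km; r₂ = 2.77 × 1.496×10^8 = 4.14392×10^8 km.
Transfer-ellipse semi-major axis a_t = (r₁ + r₂)/2 = (1.4586×10^8 + 4.14392×10^8)/2 = 2.80126×10^8 km.
On the circular orbit at r = 1.4586×10^8 km, v_c = √(μ/r) = 30.192 km/s.
Vis-viva on the transfer ellipse at r = 1.4586×10^8 km gives v_t = √[μ(2/r − 1/a_t)] = 36.721 km/s.
Δv₁ = |v_t − v_c| = |36.721 − 30.192| = 6.529 km/s.

Δv₁ = 6.53 km/s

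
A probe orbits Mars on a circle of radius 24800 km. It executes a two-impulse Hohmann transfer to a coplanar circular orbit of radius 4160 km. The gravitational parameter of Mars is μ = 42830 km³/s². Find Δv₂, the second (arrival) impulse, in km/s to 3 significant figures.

Δv₂ = 0.991 km/s

Transfer-ellipse semi-major axis a_t = (r₁ + r₂)/2 = (24800 + 4160)/2 = 14480 km.
On the circular orbit at r = 4160 km, v_c = √(μ/r) = 3.2087 km/s.
Transfer-orbit speed at the same r (vis-viva, a = a_t): v_t = √[μ(2/r − 1/a_t)] = 4.1992 km/s.
Δv₂ = |v_t − v_c| = |4.1992 − 3.2087| = 0.9905 km/s.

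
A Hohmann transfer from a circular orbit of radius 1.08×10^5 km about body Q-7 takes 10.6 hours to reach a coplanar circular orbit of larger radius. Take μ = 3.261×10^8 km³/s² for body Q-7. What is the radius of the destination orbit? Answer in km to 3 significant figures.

Transfer time t = 10.6 hours = 38160 s, and t = π√(a_t³/μ).
So a_t = (μ t²/π²)^(1/3) = (3.261×10^8 × (38160)² / π²)^(1/3) = 3.6371×10^5 km.
Since a_t = (r₁ + r₂)/2, r₂ = 2a_t − r₁ = 2×3.6371×10^5 − 1.080×10^5 = 6.1942×10^5 km.

r₂ = 6.19×10^5 km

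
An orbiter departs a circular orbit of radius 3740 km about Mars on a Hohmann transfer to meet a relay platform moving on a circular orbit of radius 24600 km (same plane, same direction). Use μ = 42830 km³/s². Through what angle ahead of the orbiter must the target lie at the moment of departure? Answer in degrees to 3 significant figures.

φ = 101°

The Hohmann ellipse has a_t = (r₁ + r₂)/2 = 14170 km.
The half-period of the transfer ellipse is t = π√(a_t³/μ) = 25605 s.
The target's mean motion on its circular orbit is ω₂ = √(μ/r₂³) = 5.3638×10^-5 rad/s.
Angle swept by the target during transfer: ω₂·t = 1.3734 rad = 78.69°.
Arrival is 180° from departure on the ellipse, so φ = 180° − 78.69° = 101°.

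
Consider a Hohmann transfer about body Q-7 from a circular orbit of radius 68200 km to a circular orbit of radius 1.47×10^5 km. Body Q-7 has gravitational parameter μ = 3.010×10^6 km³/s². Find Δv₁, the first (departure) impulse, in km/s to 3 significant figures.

Δv₁ = 1.12 km/s

Semi-major axis of the transfer orbit: a_t = (68200 + 1.470×10^5)/2 = 1.076×10^5 km.
Circular speed at r = 68200 km: v_c = √(μ/r) = 6.643 km/s.
Vis-viva on the transfer ellipse at r = 68200 km gives v_t = √[μ(2/r − 1/a_t)] = 7.765 km/s.
Δv₁ = |v_t − v_c| = |7.765 − 6.643| = 1.122 km/s.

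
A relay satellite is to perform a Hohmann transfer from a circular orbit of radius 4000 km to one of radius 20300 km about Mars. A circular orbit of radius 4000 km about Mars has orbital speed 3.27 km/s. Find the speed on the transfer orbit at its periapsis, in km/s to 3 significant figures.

v = 4.23 km/s

From the circular-orbit relation v² = μ/r at r = 4000 km: μ = v²r = (3.27)² × 4000 = 42771.6 km³/s².
The Hohmann ellipse has a_t = (r₁ + r₂)/2 = 12150 km.
At periapsis, r = 4000 km.
Vis-viva: v = √[μ(2/r − 1/a_t)] = √[42771.6 × (2/4000 − 1/12150)] = 4.227 km/s.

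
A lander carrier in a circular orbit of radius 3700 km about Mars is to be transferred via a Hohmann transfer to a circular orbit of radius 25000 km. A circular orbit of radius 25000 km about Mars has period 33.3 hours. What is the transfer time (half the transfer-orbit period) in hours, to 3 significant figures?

From Kepler's third law T² = 4π²r³/μ at r = 25000 km, T = 33.3 hours = 33.3 × 3600 s = 1.1988×10^5 s: μ = 4π²r³/T² = 42922.6 km³/s².
Transfer-ellipse semi-major axis a_t = (r₁ + r₂)/2 = (3700 + 25000)/2 = 14350 km.
By Kepler's third law the transfer-orbit period is T = 2π√(a_t³/μ), so t = T/2 = 26070 s.
Converting: 26070 s ÷ 3600 s/hour = 7.24 hours.

t = 7.24 hours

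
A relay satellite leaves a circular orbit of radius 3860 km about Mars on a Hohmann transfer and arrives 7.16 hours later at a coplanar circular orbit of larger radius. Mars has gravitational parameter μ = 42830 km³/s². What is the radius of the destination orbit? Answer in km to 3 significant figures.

Transfer time t = 7.16 hours = 25776 s, and t = π√(a_t³/μ).
So a_t = (μ t²/π²)^(1/3) = (42830 × (25776)² / π²)^(1/3) = 14233 km.
Since a_t = (r₁ + r₂)/2, r₂ = 2a_t − r₁ = 2×14233 − 3860 = 24606 km.

r₂ = 24600 km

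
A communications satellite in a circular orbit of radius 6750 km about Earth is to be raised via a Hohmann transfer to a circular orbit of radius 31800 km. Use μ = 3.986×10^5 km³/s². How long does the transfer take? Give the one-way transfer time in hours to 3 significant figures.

Transfer-ellipse semi-major axis a_t = (r₁ + r₂)/2 = (6750 + 31800)/2 = 19275 km.
By Kepler's third law the transfer-orbit period is T = 2π√(a_t³/μ), so t = T/2 = 13320 s.
Converting: 13320 s ÷ 3600 s/hour = 3.70 hours.

t = 3.70 hours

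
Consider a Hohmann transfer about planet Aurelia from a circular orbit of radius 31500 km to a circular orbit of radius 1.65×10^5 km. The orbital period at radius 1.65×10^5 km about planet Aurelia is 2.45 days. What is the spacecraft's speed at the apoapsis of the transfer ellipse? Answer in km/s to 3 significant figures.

v = 2.77 km/s

From Kepler's third law T² = 4π²r³/μ at r = 1.65×10^5 km, T = 2.45 days = 2.45 × 86400 s = 2.1168×10^5 s: μ = 4π²r³/T² = 3.95778×10^6 km³/s².
Transfer-ellipse semi-major axis a_t = (r₁ + r₂)/2 = (31500 + 1.650×10^5)/2 = 98250 km.
The apoapsis of the transfer ellipse is at r = 1.650×10^5 km.
Vis-viva: v = √[μ(2/r − 1/a_t)] = √[3.95778×10^6 × (2/1.650×10^5 − 1/98250)] = 2.773 km/s.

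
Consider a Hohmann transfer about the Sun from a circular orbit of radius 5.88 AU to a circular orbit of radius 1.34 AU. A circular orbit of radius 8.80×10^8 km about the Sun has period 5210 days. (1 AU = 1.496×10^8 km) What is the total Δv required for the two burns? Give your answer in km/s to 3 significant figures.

From Kepler's third law T² = 4π²r³/μ at r = 8.80×10^8 km, T = 5210 days = 5210 × 86400 s = 4.50144×10^8 s: μ = 4π²r³/T² = 1.32771×10^11 km³/s².
In km: r₁ = 5.88 × 1.496×10^8 = 8.79648×10^8 km; r₂ = 1.34 × 1.496×10^8 = 2.00464×10^8 km.
The Hohmann ellipse has a_t = (r₁ + r₂)/2 = 5.40056×10^8 km.
At r₁ the circular-orbit speed is v₁ = √(μ/r₁) = 12.286 km/s.
Transfer-orbit speed at r₁ (vis-viva): v_a = √[μ(2/r₁ − 1/a_t)] = 7.4851 km/s.
First burn Δv₁ = |v_a − v₁| = 4.801 km/s.
Circular speed at r₂: v₂ = √(μ/r₂) = 25.736 km/s.
Transfer-orbit speed at r₂: v_p = √[μ(2/r₂ − 1/a_t)] = 32.845 km/s.
Second burn Δv₂ = |v₂ − v_p| = 7.109 km/s.
Δv = Δv₁ + Δv₂ = 4.801 + 7.109 = 11.91 km/s.

Δv = 11.9 km/s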